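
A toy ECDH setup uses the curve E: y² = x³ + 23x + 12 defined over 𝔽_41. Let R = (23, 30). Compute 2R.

tangent at (23, 30): λ = (3·23² + 23)/(2·30) ≡ 11/19. 19⁻¹ ≡ 13 (mod 41) since 19·13 = 247 ≡ 1, so λ ≡ 11·13 ≡ 20.
  x = λ² - 23 - 23 = 400 - 46 ≡ 26; y = λ·(23 - 26) - 30 ≡ 33. → (26, 33)

(26, 33)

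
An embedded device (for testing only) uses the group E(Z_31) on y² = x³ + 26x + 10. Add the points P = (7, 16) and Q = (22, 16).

(2, 15)

(7, 16) + (22, 16). λ = (16 - 16)/(22 - 7) ≡ 0/15 mod 31. 15⁻¹ ≡ 29 (mod 31), so λ ≡ 0.
  x = λ² - 7 - 22 = 0 - 29 ≡ 2; y = λ·(7 - 2) - 16 ≡ 15. → (2, 15)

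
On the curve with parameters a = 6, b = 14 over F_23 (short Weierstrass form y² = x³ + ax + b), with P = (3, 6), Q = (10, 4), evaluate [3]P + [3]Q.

(15, 11)

First 3P:
Repeated addition: build up to 3P.
2P: tangent at (3, 6): λ = (3·3² + 6)/(2·6) ≡ 10/12. 12⁻¹ ≡ 2 (mod 23) since 12·2 = 24 ≡ 1, so λ ≡ 10·2 ≡ 20.
  x = λ² - 3 - 3 = 400 - 6 ≡ 3; y = λ·(3 - 3) - 6 ≡ 17. → (3, 17)
3P: (3, 17) + (3, 6): same x and y₁ ≡ -y₂, so the sum is O.
3P = O.
Next 3Q:
Repeated addition: build up to 3Q.
2Q: tangent at (10, 4): λ = (3·10² + 6)/(2·4) ≡ 7/8. 8⁻¹ ≡ 3 (mod 23) since 8·3 = 24 ≡ 1, so λ ≡ 7·3 ≡ 21.
  x = λ² - 10 - 10 = 441 - 20 ≡ 7; y = λ·(10 - 7) - 4 ≡ 13. → (7, 13)
3Q: (7, 13) + (10, 4). λ = (4 - 13)/(10 - 7) ≡ 14/3 mod 23. 3⁻¹ ≡ 8 (mod 23) since 3·8 = 24 ≡ 1, so λ ≡ 20.
  x = λ² - 7 - 10 = 400 - 17 ≡ 15; y = λ·(7 - 15) - 13 ≡ 11. → (15, 11)
3Q = (15, 11).
Finally 3P + 3Q:
O + (15, 11) = (15, 11) (identity).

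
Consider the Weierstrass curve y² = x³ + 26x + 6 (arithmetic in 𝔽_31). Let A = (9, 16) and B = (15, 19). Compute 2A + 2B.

First 2A:
Repeated addition: build up to 2A.
2A: tangent at (9, 16): λ = (3·9² + 26)/(2·16) ≡ 21/1. 1⁻¹ ≡ 1 (mod 31) since 1·1 = 1 ≡ 1, so λ ≡ 21·1 ≡ 21.
  x = λ² - 9 - 9 = 441 - 18 ≡ 20; y = λ·(9 - 20) - 16 ≡ 1. → (20, 1)
2A = (20, 1).
Next 2B:
Repeated addition: build up to 2B.
2B: tangent at (15, 19): λ = (3·15² + 26)/(2·19) ≡ 19/7. 7⁻¹ ≡ 9 (mod 31), so λ ≡ 19·9 ≡ 16.
  x = λ² - 15 - 15 = 256 - 30 ≡ 9; y = λ·(15 - 9) - 19 ≡ 15. → (9, 15)
2B = (9, 15).
Finally 2A + 2B:
(20, 1) + (9, 15). λ = (15 - 1)/(9 - 20) ≡ 14/20 mod 31. 20⁻¹ ≡ 14 (mod 31) since 20·14 = 280 ≡ 1, so λ ≡ 10.
  x = λ² - 20 - 9 = 100 - 29 ≡ 9; y = λ·(20 - 9) - 1 ≡ 16. → (9, 16)

(9, 16)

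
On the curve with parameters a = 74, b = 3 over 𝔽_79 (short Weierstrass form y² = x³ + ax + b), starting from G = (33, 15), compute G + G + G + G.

(9, 56)

Double-and-add on 4 = (100)₂. Start with G = (33, 15) for the leading 1-bit.
double: tangent at (33, 15): λ = (3·33² + 74)/(2·15) ≡ 23/30. 30⁻¹ ≡ 29 (mod 79) since 30·29 = 870 ≡ 1, so λ ≡ 23·29 ≡ 35.
  x = λ² - 33 - 33 = 1225 - 66 ≡ 53; y = λ·(33 - 53) - 15 ≡ 75. → (53, 75)
double: tangent at (53, 75): λ = (3·53² + 74)/(2·75) ≡ 48/71. 71⁻¹ ≡ 69 (mod 79), so λ ≡ 48·69 ≡ 73.
  x = λ² - 53 - 53 = 5329 - 106 ≡ 9; y = λ·(53 - 9) - 75 ≡ 56. → (9, 56)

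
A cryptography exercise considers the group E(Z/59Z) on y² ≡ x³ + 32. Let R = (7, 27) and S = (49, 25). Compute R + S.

(22, 58)

(7, 27) + (49, 25). λ = (25 - 27)/(49 - 7) ≡ 57/42 mod 59. 42⁻¹ ≡ 52 (mod 59), so λ ≡ 14.
  x = λ² - 7 - 49 = 196 - 56 ≡ 22; y = λ·(7 - 22) - 27 ≡ 58. → (22, 58)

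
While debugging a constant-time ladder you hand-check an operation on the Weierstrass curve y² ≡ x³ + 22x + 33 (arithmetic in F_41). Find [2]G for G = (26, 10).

tangent at (26, 10): λ = (3·26² + 22)/(2·10) ≡ 0/20. 20⁻¹ ≡ 39 (mod 41), so λ ≡ 0·39 ≡ 0.
  x = λ² - 26 - 26 = 0 - 52 ≡ 30; y = λ·(26 - 30) - 10 ≡ 31. → (30, 31)

(30, 31)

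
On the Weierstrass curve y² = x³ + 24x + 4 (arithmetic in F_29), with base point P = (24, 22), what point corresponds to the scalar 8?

(0, 27)

Repeated addition: build up to 8P.
2P: tangent at (24, 22): λ = (3·24² + 24)/(2·22) ≡ 12/15. 15⁻¹ ≡ 2 (mod 29), so λ ≡ 12·2 ≡ 24.
  x = λ² - 24 - 24 = 576 - 48 ≡ 6; y = λ·(24 - 6) - 22 ≡ 4. → (6, 4)
3P: (6, 4) + (24, 22). λ = (22 - 4)/(24 - 6) ≡ 18/18 mod 29. 18⁻¹ ≡ 21 (mod 29), so λ ≡ 1.
  x = λ² - 6 - 24 = 1 - 30 ≡ 0; y = λ·(6 - 0) - 4 ≡ 2. → (0, 2)
4P: (0, 2) + (24, 22). λ = (22 - 2)/(24 - 0) ≡ 20/24 mod 29. 24⁻¹ ≡ 23 (mod 29) since 24·23 = 552 ≡ 1, so λ ≡ 25.
  x = λ² - 0 - 24 = 625 - 24 ≡ 21; y = λ·(0 - 21) - 2 ≡ 24. → (21, 24)
5P: (21, 24) + (24, 22). λ = (22 - 24)/(24 - 21) ≡ 27/3 mod 29. 3⁻¹ ≡ 10 (mod 29) since 3·10 = 30 ≡ 1, so λ ≡ 9.
  x = λ² - 21 - 24 = 81 - 45 ≡ 7; y = λ·(21 - 7) - 24 ≡ 15. → (7, 15)
6P: (7, 15) + (24, 22). λ = (22 - 15)/(24 - 7) ≡ 7/17 mod 29. 17⁻¹ ≡ 12 (mod 29), so λ ≡ 26.
  x = λ² - 7 - 24 = 676 - 31 ≡ 7; y = λ·(7 - 7) - 15 ≡ 14. → (7, 14)
7P: (7, 14) + (24, 22). λ = (22 - 14)/(24 - 7) ≡ 8/17 mod 29. 17⁻¹ ≡ 12 (mod 29), so λ ≡ 9.
  x = λ² - 7 - 24 = 81 - 31 ≡ 21; y = λ·(7 - 21) - 14 ≡ 5. → (21, 5)
8P: (21, 5) + (24, 22). λ = (22 - 5)/(24 - 21) ≡ 17/3 mod 29. 3⁻¹ ≡ 10 (mod 29) since 3·10 = 30 ≡ 1, so λ ≡ 25.
  x = λ² - 21 - 24 = 625 - 45 ≡ 0; y = λ·(21 - 0) - 5 ≡ 27. → (0, 27)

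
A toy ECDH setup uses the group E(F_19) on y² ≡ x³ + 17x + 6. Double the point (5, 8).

tangent at (5, 8): λ = (3·5² + 17)/(2·8) ≡ 16/16. 16⁻¹ ≡ 6 (mod 19), so λ ≡ 16·6 ≡ 1.
  x = λ² - 5 - 5 = 1 - 10 ≡ 10; y = λ·(5 - 10) - 8 ≡ 6. → (10, 6)

(10, 6)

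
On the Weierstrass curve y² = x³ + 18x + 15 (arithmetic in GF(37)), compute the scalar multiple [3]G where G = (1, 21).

Repeated addition: build up to 3G.
2G: tangent at (1, 21): λ = (3·1² + 18)/(2·21) ≡ 21/5. 5⁻¹ ≡ 15 (mod 37) since 5·15 = 75 ≡ 1, so λ ≡ 21·15 ≡ 19.
  x = λ² - 1 - 1 = 361 - 2 ≡ 26; y = λ·(1 - 26) - 21 ≡ 22. → (26, 22)
3G: (26, 22) + (1, 21). λ = (21 - 22)/(1 - 26) ≡ 36/12 mod 37. 12⁻¹ ≡ 34 (mod 37), so λ ≡ 3.
  x = λ² - 26 - 1 = 9 - 27 ≡ 19; y = λ·(26 - 19) - 22 ≡ 36. → (19, 36)

(19, 36)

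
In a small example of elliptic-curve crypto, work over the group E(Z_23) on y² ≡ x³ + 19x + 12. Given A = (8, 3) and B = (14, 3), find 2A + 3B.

O

First 2A:
Repeated addition: build up to 2A.
2A: tangent at (8, 3): λ = (3·8² + 19)/(2·3) ≡ 4/6. 6⁻¹ ≡ 4 (mod 23), so λ ≡ 4·4 ≡ 16.
  x = λ² - 8 - 8 = 256 - 16 ≡ 10; y = λ·(8 - 10) - 3 ≡ 11. → (10, 11)
2A = (10, 11).
Next 3B:
Repeated addition: build up to 3B.
2B: tangent at (14, 3): λ = (3·14² + 19)/(2·3) ≡ 9/6. 6⁻¹ ≡ 4 (mod 23), so λ ≡ 9·4 ≡ 13.
  x = λ² - 14 - 14 = 169 - 28 ≡ 3; y = λ·(14 - 3) - 3 ≡ 2. → (3, 2)
3B: (3, 2) + (14, 3). λ = (3 - 2)/(14 - 3) ≡ 1/11 mod 23. 11⁻¹ ≡ 21 (mod 23), so λ ≡ 21.
  x = λ² - 3 - 14 = 441 - 17 ≡ 10; y = λ·(3 - 10) - 2 ≡ 12. → (10, 12)
3B = (10, 12).
Finally 2A + 3B:
(10, 11) + (10, 12): same x and y₁ ≡ -y₂, so the sum is the point at infinity.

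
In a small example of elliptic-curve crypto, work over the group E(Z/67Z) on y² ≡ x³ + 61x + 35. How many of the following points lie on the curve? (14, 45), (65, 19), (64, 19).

2

(14, 45): 45² ≡ 15, rhs ≡ 15 → on.
(65, 19): 19² ≡ 26, rhs ≡ 39 → off.
(64, 19): 19² ≡ 26, rhs ≡ 26 → on.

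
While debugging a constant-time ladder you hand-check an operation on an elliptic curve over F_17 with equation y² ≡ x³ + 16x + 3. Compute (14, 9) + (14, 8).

The two points share x = 14 and their y-coordinates satisfy 9 + 8 ≡ 0 (mod 17), so they are inverses. Their sum is ∞.

O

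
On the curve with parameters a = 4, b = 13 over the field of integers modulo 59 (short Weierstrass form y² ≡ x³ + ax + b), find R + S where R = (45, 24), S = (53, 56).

(45, 24) + (53, 56). λ = (56 - 24)/(53 - 45) ≡ 32/8 mod 59. 8⁻¹ ≡ 37 (mod 59), so λ ≡ 4.
  x = λ² - 45 - 53 = 16 - 98 ≡ 36; y = λ·(45 - 36) - 24 ≡ 12. → (36, 12)

(36, 12)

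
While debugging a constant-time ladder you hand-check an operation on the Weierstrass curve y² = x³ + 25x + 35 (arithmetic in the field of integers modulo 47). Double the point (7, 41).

tangent at (7, 41): λ = (3·7² + 25)/(2·41) ≡ 31/35. 35⁻¹ ≡ 43 (mod 47), so λ ≡ 31·43 ≡ 17.
  x = λ² - 7 - 7 = 289 - 14 ≡ 40; y = λ·(7 - 40) - 41 ≡ 9. → (40, 9)

(40, 9)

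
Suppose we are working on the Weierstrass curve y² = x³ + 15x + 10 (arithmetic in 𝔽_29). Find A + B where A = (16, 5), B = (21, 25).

(8, 27)

(16, 5) + (21, 25). λ = (25 - 5)/(21 - 16) ≡ 20/5 mod 29. 5⁻¹ ≡ 6 (mod 29) since 5·6 = 30 ≡ 1, so λ ≡ 4.
  x = λ² - 16 - 21 = 16 - 37 ≡ 8; y = λ·(16 - 8) - 5 ≡ 27. → (8, 27)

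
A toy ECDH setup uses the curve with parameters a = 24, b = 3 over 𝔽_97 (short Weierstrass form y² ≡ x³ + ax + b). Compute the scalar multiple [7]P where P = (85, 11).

(24, 12)

Double-and-add on 7 = (111)₂. Start with P = (85, 11) for the leading 1-bit.
double: tangent at (85, 11): λ = (3·85² + 24)/(2·11) ≡ 68/22. 22⁻¹ ≡ 75 (mod 97), so λ ≡ 68·75 ≡ 56.
  x = λ² - 85 - 85 = 3136 - 170 ≡ 56; y = λ·(85 - 56) - 11 ≡ 61. → (56, 61)
add P: (56, 61) + (85, 11). λ = (11 - 61)/(85 - 56) ≡ 47/29 mod 97. 29⁻¹ ≡ 87 (mod 97) since 29·87 = 2523 ≡ 1, so λ ≡ 15.
  x = λ² - 56 - 85 = 225 - 141 ≡ 84; y = λ·(56 - 84) - 61 ≡ 4. → (84, 4)
double: tangent at (84, 4): λ = (3·84² + 24)/(2·4) ≡ 46/8. 8⁻¹ ≡ 85 (mod 97), so λ ≡ 46·85 ≡ 30.
  x = λ² - 84 - 84 = 900 - 168 ≡ 53; y = λ·(84 - 53) - 4 ≡ 53. → (53, 53)
add P: (53, 53) + (85, 11). λ = (11 - 53)/(85 - 53) ≡ 55/32 mod 97. 32⁻¹ ≡ 94 (mod 97), so λ ≡ 29.
  x = λ² - 53 - 85 = 841 - 138 ≡ 24; y = λ·(53 - 24) - 53 ≡ 12. → (24, 12)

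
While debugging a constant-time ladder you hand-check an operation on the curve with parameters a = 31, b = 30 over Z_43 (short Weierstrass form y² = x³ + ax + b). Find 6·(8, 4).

(24, 35)

Write Q = (8, 4).
Repeated addition: build up to 6Q.
2Q: tangent at (8, 4): λ = (3·8² + 31)/(2·4) ≡ 8/8. 8⁻¹ ≡ 27 (mod 43), so λ ≡ 8·27 ≡ 1.
  x = λ² - 8 - 8 = 1 - 16 ≡ 28; y = λ·(8 - 28) - 4 ≡ 19. → (28, 19)
3Q: (28, 19) + (8, 4). λ = (4 - 19)/(8 - 28) ≡ 28/23 mod 43. 23⁻¹ ≡ 15 (mod 43) since 23·15 = 345 ≡ 1, so λ ≡ 33.
  x = λ² - 28 - 8 = 1089 - 36 ≡ 21; y = λ·(28 - 21) - 19 ≡ 40. → (21, 40)
4Q: (21, 40) + (8, 4). λ = (4 - 40)/(8 - 21) ≡ 7/30 mod 43. 30⁻¹ ≡ 33 (mod 43) since 30·33 = 990 ≡ 1, so λ ≡ 16.
  x = λ² - 21 - 8 = 256 - 29 ≡ 12; y = λ·(21 - 12) - 40 ≡ 18. → (12, 18)
5Q: (12, 18) + (8, 4). λ = (4 - 18)/(8 - 12) ≡ 29/39 mod 43. 39⁻¹ ≡ 32 (mod 43), so λ ≡ 25.
  x = λ² - 12 - 8 = 625 - 20 ≡ 3; y = λ·(12 - 3) - 18 ≡ 35. → (3, 35)
6Q: (3, 35) + (8, 4). λ = (4 - 35)/(8 - 3) ≡ 12/5 mod 43. 5⁻¹ ≡ 26 (mod 43), so λ ≡ 11.
  x = λ² - 3 - 8 = 121 - 11 ≡ 24; y = λ·(3 - 24) - 35 ≡ 35. → (24, 35)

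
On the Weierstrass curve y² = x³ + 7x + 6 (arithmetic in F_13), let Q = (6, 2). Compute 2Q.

tangent at (6, 2): λ = (3·6² + 7)/(2·2) ≡ 11/4. 4⁻¹ ≡ 10 (mod 13) since 4·10 = 40 ≡ 1, so λ ≡ 11·10 ≡ 6.
  x = λ² - 6 - 6 = 36 - 12 ≡ 11; y = λ·(6 - 11) - 2 ≡ 7. → (11, 7)

(11, 7)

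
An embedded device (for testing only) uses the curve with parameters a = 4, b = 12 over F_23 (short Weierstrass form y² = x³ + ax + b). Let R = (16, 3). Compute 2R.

tangent at (16, 3): λ = (3·16² + 4)/(2·3) ≡ 13/6. 6⁻¹ ≡ 4 (mod 23), so λ ≡ 13·4 ≡ 6.
  x = λ² - 16 - 16 = 36 - 32 ≡ 4; y = λ·(16 - 4) - 3 ≡ 0. → (4, 0)

(4, 0)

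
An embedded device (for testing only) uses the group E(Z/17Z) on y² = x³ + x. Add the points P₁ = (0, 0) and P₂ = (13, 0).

(4, 0)

(0, 0) + (13, 0). λ = (0 - 0)/(13 - 0) ≡ 0/13 mod 17. 13⁻¹ ≡ 4 (mod 17) since 13·4 = 52 ≡ 1, so λ ≡ 0.
  x = λ² - 0 - 13 = 0 - 13 ≡ 4; y = λ·(0 - 4) - 0 ≡ 0. → (4, 0)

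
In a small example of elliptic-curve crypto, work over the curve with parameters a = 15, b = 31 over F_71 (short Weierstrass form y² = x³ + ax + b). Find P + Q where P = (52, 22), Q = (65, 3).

(52, 22) + (65, 3). λ = (3 - 22)/(65 - 52) ≡ 52/13 mod 71. 13⁻¹ ≡ 11 (mod 71) since 13·11 = 143 ≡ 1, so λ ≡ 4.
  x = λ² - 52 - 65 = 16 - 117 ≡ 41; y = λ·(52 - 41) - 22 ≡ 22. → (41, 22)

(41, 22)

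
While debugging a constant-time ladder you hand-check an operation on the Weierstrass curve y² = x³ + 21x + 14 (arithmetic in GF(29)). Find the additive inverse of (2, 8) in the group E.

(2, 21)

-(2, 8) = (2, -8 mod 29) = (2, 21).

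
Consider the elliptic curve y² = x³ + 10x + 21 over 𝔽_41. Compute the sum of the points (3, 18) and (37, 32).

(5, 27)

(3, 18) + (37, 32). λ = (32 - 18)/(37 - 3) ≡ 14/34 mod 41. 34⁻¹ ≡ 35 (mod 41), so λ ≡ 39.
  x = λ² - 3 - 37 = 1521 - 40 ≡ 5; y = λ·(3 - 5) - 18 ≡ 27. → (5, 27)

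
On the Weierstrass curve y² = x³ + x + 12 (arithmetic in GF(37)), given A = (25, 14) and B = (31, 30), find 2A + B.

(18, 4)

First 2A:
Repeated addition: build up to 2A.
2A: tangent at (25, 14): λ = (3·25² + 1)/(2·14) ≡ 26/28. 28⁻¹ ≡ 4 (mod 37) since 28·4 = 112 ≡ 1, so λ ≡ 26·4 ≡ 30.
  x = λ² - 25 - 25 = 900 - 50 ≡ 36; y = λ·(25 - 36) - 14 ≡ 26. → (36, 26)
2A = (36, 26).
Finally 2A + B:
(36, 26) + (31, 30). λ = (30 - 26)/(31 - 36) ≡ 4/32 mod 37. 32⁻¹ ≡ 22 (mod 37) since 32·22 = 704 ≡ 1, so λ ≡ 14.
  x = λ² - 36 - 31 = 196 - 67 ≡ 18; y = λ·(36 - 18) - 26 ≡ 4. → (18, 4)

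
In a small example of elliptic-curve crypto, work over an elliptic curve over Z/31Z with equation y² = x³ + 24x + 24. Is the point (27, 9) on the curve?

yes

y² = 9² ≡ 19; x³ + 24x + 24 = 20355 ≡ 19 (mod 31). 19 = 19.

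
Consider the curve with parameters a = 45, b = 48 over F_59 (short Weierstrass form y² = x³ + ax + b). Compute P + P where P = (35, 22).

tangent at (35, 22): λ = (3·35² + 45)/(2·22) ≡ 3/44. 44⁻¹ ≡ 55 (mod 59) since 44·55 = 2420 ≡ 1, so λ ≡ 3·55 ≡ 47.
  x = λ² - 35 - 35 = 2209 - 70 ≡ 15; y = λ·(35 - 15) - 22 ≡ 33. → (15, 33)

(15, 33)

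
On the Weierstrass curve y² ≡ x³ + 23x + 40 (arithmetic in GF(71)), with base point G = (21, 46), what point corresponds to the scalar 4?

Double-and-add on 4 = (100)₂. Start with G = (21, 46) for the leading 1-bit.
double: tangent at (21, 46): λ = (3·21² + 23)/(2·46) ≡ 68/21. 21⁻¹ ≡ 44 (mod 71), so λ ≡ 68·44 ≡ 10.
  x = λ² - 21 - 21 = 100 - 42 ≡ 58; y = λ·(21 - 58) - 46 ≡ 10. → (58, 10)
double: tangent at (58, 10): λ = (3·58² + 23)/(2·10) ≡ 33/20. 20⁻¹ ≡ 32 (mod 71) since 20·32 = 640 ≡ 1, so λ ≡ 33·32 ≡ 62.
  x = λ² - 58 - 58 = 3844 - 116 ≡ 36; y = λ·(58 - 36) - 10 ≡ 5. → (36, 5)

(36, 5)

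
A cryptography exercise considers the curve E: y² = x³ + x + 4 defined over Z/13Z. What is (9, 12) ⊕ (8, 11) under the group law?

(10, 0)

(9, 12) + (8, 11). λ = (11 - 12)/(8 - 9) ≡ 12/12 mod 13. 12⁻¹ ≡ 12 (mod 13), so λ ≡ 1.
  x = λ² - 9 - 8 = 1 - 17 ≡ 10; y = λ·(9 - 10) - 12 ≡ 0. → (10, 0)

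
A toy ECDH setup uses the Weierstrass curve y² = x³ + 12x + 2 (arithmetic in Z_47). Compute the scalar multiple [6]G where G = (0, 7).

Repeated addition: build up to 6G.
2G: tangent at (0, 7): λ = (3·0² + 12)/(2·7) ≡ 12/14. 14⁻¹ ≡ 37 (mod 47), so λ ≡ 12·37 ≡ 21.
  x = λ² - 0 - 0 = 441 - 0 ≡ 18; y = λ·(0 - 18) - 7 ≡ 38. → (18, 38)
3G: (18, 38) + (0, 7). λ = (7 - 38)/(0 - 18) ≡ 16/29 mod 47. 29⁻¹ ≡ 13 (mod 47), so λ ≡ 20.
  x = λ² - 18 - 0 = 400 - 18 ≡ 6; y = λ·(18 - 6) - 38 ≡ 14. → (6, 14)
4G: (6, 14) + (0, 7). λ = (7 - 14)/(0 - 6) ≡ 40/41 mod 47. 41⁻¹ ≡ 39 (mod 47) since 41·39 = 1599 ≡ 1, so λ ≡ 9.
  x = λ² - 6 - 0 = 81 - 6 ≡ 28; y = λ·(6 - 28) - 14 ≡ 23. → (28, 23)
5G: (28, 23) + (0, 7). λ = (7 - 23)/(0 - 28) ≡ 31/19 mod 47. 19⁻¹ ≡ 5 (mod 47) since 19·5 = 95 ≡ 1, so λ ≡ 14.
  x = λ² - 28 - 0 = 196 - 28 ≡ 27; y = λ·(28 - 27) - 23 ≡ 38. → (27, 38)
6G: (27, 38) + (0, 7). λ = (7 - 38)/(0 - 27) ≡ 16/20 mod 47. 20⁻¹ ≡ 40 (mod 47), so λ ≡ 29.
  x = λ² - 27 - 0 = 841 - 27 ≡ 15; y = λ·(27 - 15) - 38 ≡ 28. → (15, 28)

(15, 28)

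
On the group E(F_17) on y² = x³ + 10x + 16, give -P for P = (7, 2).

(7, 15)

-(7, 2) = (7, -2 mod 17) = (7, 15).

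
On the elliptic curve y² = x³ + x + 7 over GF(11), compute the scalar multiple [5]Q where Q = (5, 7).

Double-and-add on 5 = (101)₂. Start with Q = (5, 7) for the leading 1-bit.
double: tangent at (5, 7): λ = (3·5² + 1)/(2·7) ≡ 10/3. 3⁻¹ ≡ 4 (mod 11) since 3·4 = 12 ≡ 1, so λ ≡ 10·4 ≡ 7.
  x = λ² - 5 - 5 = 49 - 10 ≡ 6; y = λ·(5 - 6) - 7 ≡ 8. → (6, 8)
double: tangent at (6, 8): λ = (3·6² + 1)/(2·8) ≡ 10/5. 5⁻¹ ≡ 9 (mod 11), so λ ≡ 10·9 ≡ 2.
  x = λ² - 6 - 6 = 4 - 12 ≡ 3; y = λ·(6 - 3) - 8 ≡ 9. → (3, 9)
add Q: (3, 9) + (5, 7). λ = (7 - 9)/(5 - 3) ≡ 9/2 mod 11. 2⁻¹ ≡ 6 (mod 11), so λ ≡ 10.
  x = λ² - 3 - 5 = 100 - 8 ≡ 4; y = λ·(3 - 4) - 9 ≡ 3. → (4, 3)

(4, 3)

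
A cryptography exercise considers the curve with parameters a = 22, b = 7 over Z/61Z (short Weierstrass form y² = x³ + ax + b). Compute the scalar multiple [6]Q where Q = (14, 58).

Double-and-add on 6 = (110)₂. Start with Q = (14, 58) for the leading 1-bit.
double: tangent at (14, 58): λ = (3·14² + 22)/(2·58) ≡ 0/55. 55⁻¹ ≡ 10 (mod 61) since 55·10 = 550 ≡ 1, so λ ≡ 0·10 ≡ 0.
  x = λ² - 14 - 14 = 0 - 28 ≡ 33; y = λ·(14 - 33) - 58 ≡ 3. → (33, 3)
add Q: (33, 3) + (14, 58). λ = (58 - 3)/(14 - 33) ≡ 55/42 mod 61. 42⁻¹ ≡ 16 (mod 61), so λ ≡ 26.
  x = λ² - 33 - 14 = 676 - 47 ≡ 19; y = λ·(33 - 19) - 3 ≡ 56. → (19, 56)
double: tangent at (19, 56): λ = (3·19² + 22)/(2·56) ≡ 7/51. 51⁻¹ ≡ 6 (mod 61) since 51·6 = 306 ≡ 1, so λ ≡ 7·6 ≡ 42.
  x = λ² - 19 - 19 = 1764 - 38 ≡ 18; y = λ·(19 - 18) - 56 ≡ 47. → (18, 47)

(18, 47)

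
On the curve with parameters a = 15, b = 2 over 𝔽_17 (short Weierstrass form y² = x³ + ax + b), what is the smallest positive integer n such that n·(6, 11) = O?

7

2P: tangent at (6, 11): λ = (3·6² + 15)/(2·11) ≡ 4/5. 5⁻¹ ≡ 7 (mod 17) since 5·7 = 35 ≡ 1, so λ ≡ 4·7 ≡ 11.
  x = λ² - 6 - 6 = 121 - 12 ≡ 7; y = λ·(6 - 7) - 11 ≡ 12. → (7, 12)
3P: (7, 12) + (6, 11). λ = (11 - 12)/(6 - 7) ≡ 16/16 mod 17. 16⁻¹ ≡ 16 (mod 17), so λ ≡ 1.
  x = λ² - 7 - 6 = 1 - 13 ≡ 5; y = λ·(7 - 5) - 12 ≡ 7. → (5, 7)
4P: (5, 7) + (6, 11). λ = (11 - 7)/(6 - 5) ≡ 4/1 mod 17. 1⁻¹ ≡ 1 (mod 17) since 1·1 = 1 ≡ 1, so λ ≡ 4.
  x = λ² - 5 - 6 = 16 - 11 ≡ 5; y = λ·(5 - 5) - 7 ≡ 10. → (5, 10)
5P: (5, 10) + (6, 11). λ = (11 - 10)/(6 - 5) ≡ 1/1 mod 17. 1⁻¹ ≡ 1 (mod 17), so λ ≡ 1.
  x = λ² - 5 - 6 = 1 - 11 ≡ 7; y = λ·(5 - 7) - 10 ≡ 5. → (7, 5)
6P: (7, 5) + (6, 11). λ = (11 - 5)/(6 - 7) ≡ 6/16 mod 17. 16⁻¹ ≡ 16 (mod 17), so λ ≡ 11.
  x = λ² - 7 - 6 = 121 - 13 ≡ 6; y = λ·(7 - 6) - 5 ≡ 6. → (6, 6)
7P: (6, 6) + (6, 11): same x and y₁ ≡ -y₂, so the sum is O.
7P = O, so the order is 7.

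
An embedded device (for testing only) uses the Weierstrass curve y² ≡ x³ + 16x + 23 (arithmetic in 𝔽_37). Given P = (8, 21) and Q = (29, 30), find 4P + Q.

First 4P:
Repeated addition: build up to 4P.
2P: tangent at (8, 21): λ = (3·8² + 16)/(2·21) ≡ 23/5. 5⁻¹ ≡ 15 (mod 37), so λ ≡ 23·15 ≡ 12.
  x = λ² - 8 - 8 = 144 - 16 ≡ 17; y = λ·(8 - 17) - 21 ≡ 19. → (17, 19)
3P: (17, 19) + (8, 21). λ = (21 - 19)/(8 - 17) ≡ 2/28 mod 37. 28⁻¹ ≡ 4 (mod 37), so λ ≡ 8.
  x = λ² - 17 - 8 = 64 - 25 ≡ 2; y = λ·(17 - 2) - 19 ≡ 27. → (2, 27)
4P: (2, 27) + (8, 21). λ = (21 - 27)/(8 - 2) ≡ 31/6 mod 37. 6⁻¹ ≡ 31 (mod 37), so λ ≡ 36.
  x = λ² - 2 - 8 = 1296 - 10 ≡ 28; y = λ·(2 - 28) - 27 ≡ 36. → (28, 36)
4P = (28, 36).
Finally 4P + Q:
(28, 36) + (29, 30). λ = (30 - 36)/(29 - 28) ≡ 31/1 mod 37. 1⁻¹ ≡ 1 (mod 37) since 1·1 = 1 ≡ 1, so λ ≡ 31.
  x = λ² - 28 - 29 = 961 - 57 ≡ 16; y = λ·(28 - 16) - 36 ≡ 3. → (16, 3)

(16, 3)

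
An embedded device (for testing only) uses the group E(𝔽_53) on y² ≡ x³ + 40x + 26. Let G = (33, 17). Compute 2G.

tangent at (33, 17): λ = (3·33² + 40)/(2·17) ≡ 21/34. 34⁻¹ ≡ 39 (mod 53), so λ ≡ 21·39 ≡ 24.
  x = λ² - 33 - 33 = 576 - 66 ≡ 33; y = λ·(33 - 33) - 17 ≡ 36. → (33, 36)

(33, 36)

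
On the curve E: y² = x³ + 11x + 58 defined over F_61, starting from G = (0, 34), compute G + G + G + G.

O

Repeated addition: build up to 4G.
2G: tangent at (0, 34): λ = (3·0² + 11)/(2·34) ≡ 11/7. 7⁻¹ ≡ 35 (mod 61) since 7·35 = 245 ≡ 1, so λ ≡ 11·35 ≡ 19.
  x = λ² - 0 - 0 = 361 - 0 ≡ 56; y = λ·(0 - 56) - 34 ≡ 0. → (56, 0)
3G: (56, 0) + (0, 34). λ = (34 - 0)/(0 - 56) ≡ 34/5 mod 61. 5⁻¹ ≡ 49 (mod 61), so λ ≡ 19.
  x = λ² - 56 - 0 = 361 - 56 ≡ 0; y = λ·(56 - 0) - 0 ≡ 27. → (0, 27)
4G: (0, 27) + (0, 34): same x and y₁ ≡ -y₂, so the sum is O.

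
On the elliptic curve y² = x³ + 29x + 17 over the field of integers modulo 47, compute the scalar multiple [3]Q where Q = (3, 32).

Repeated addition: build up to 3Q.
2Q: tangent at (3, 32): λ = (3·3² + 29)/(2·32) ≡ 9/17. 17⁻¹ ≡ 36 (mod 47) since 17·36 = 612 ≡ 1, so λ ≡ 9·36 ≡ 42.
  x = λ² - 3 - 3 = 1764 - 6 ≡ 19; y = λ·(3 - 19) - 32 ≡ 1. → (19, 1)
3Q: (19, 1) + (3, 32). λ = (32 - 1)/(3 - 19) ≡ 31/31 mod 47. 31⁻¹ ≡ 44 (mod 47) since 31·44 = 1364 ≡ 1, so λ ≡ 1.
  x = λ² - 19 - 3 = 1 - 22 ≡ 26; y = λ·(19 - 26) - 1 ≡ 39. → (26, 39)

(26, 39)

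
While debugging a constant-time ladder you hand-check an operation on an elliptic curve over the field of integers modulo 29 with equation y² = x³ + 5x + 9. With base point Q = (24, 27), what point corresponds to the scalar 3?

Repeated addition: build up to 3Q.
2Q: tangent at (24, 27): λ = (3·24² + 5)/(2·27) ≡ 22/25. 25⁻¹ ≡ 7 (mod 29) since 25·7 = 175 ≡ 1, so λ ≡ 22·7 ≡ 9.
  x = λ² - 24 - 24 = 81 - 48 ≡ 4; y = λ·(24 - 4) - 27 ≡ 8. → (4, 8)
3Q: (4, 8) + (24, 27). λ = (27 - 8)/(24 - 4) ≡ 19/20 mod 29. 20⁻¹ ≡ 16 (mod 29), so λ ≡ 14.
  x = λ² - 4 - 24 = 196 - 28 ≡ 23; y = λ·(4 - 23) - 8 ≡ 16. → (23, 16)

(23, 16)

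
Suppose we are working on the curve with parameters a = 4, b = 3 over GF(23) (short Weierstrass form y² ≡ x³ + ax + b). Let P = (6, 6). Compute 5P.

O

Double-and-add on 5 = (101)₂. Start with P = (6, 6) for the leading 1-bit.
double: tangent at (6, 6): λ = (3·6² + 4)/(2·6) ≡ 20/12. 12⁻¹ ≡ 2 (mod 23), so λ ≡ 20·2 ≡ 17.
  x = λ² - 6 - 6 = 289 - 12 ≡ 1; y = λ·(6 - 1) - 6 ≡ 10. → (1, 10)
double: tangent at (1, 10): λ = (3·1² + 4)/(2·10) ≡ 7/20. 20⁻¹ ≡ 15 (mod 23), so λ ≡ 7·15 ≡ 13.
  x = λ² - 1 - 1 = 169 - 2 ≡ 6; y = λ·(1 - 6) - 10 ≡ 17. → (6, 17)
add P: (6, 17) + (6, 6): same x and y₁ ≡ -y₂, so the sum is O.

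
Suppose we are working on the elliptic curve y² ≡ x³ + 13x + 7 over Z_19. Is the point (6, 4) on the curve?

y² = 4² ≡ 16; x³ + 13x + 7 = 301 ≡ 16 (mod 19). 16 = 16.

yes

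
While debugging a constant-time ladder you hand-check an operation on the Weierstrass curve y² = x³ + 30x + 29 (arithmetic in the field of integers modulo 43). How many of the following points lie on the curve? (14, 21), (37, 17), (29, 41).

2

(14, 21): 21² ≡ 11, rhs ≡ 11 → on.
(37, 17): 17² ≡ 31, rhs ≡ 20 → off.
(29, 41): 41² ≡ 4, rhs ≡ 4 → on.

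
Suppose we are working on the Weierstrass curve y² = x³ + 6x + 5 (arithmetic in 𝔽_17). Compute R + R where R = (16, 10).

(11, 5)

tangent at (16, 10): λ = (3·16² + 6)/(2·10) ≡ 9/3. 3⁻¹ ≡ 6 (mod 17) since 3·6 = 18 ≡ 1, so λ ≡ 9·6 ≡ 3.
  x = λ² - 16 - 16 = 9 - 32 ≡ 11; y = λ·(16 - 11) - 10 ≡ 5. → (11, 5)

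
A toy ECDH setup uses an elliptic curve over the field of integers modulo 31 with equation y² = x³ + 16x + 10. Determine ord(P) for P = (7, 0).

2P: (7, 0) + (7, 0): same x and y₁ ≡ -y₂, so the sum is O.
2P = O, so the order is 2.

2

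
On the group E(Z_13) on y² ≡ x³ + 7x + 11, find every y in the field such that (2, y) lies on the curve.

none

x³ + 7x + 11 = 33 ≡ 7 (mod 13).
7 is a non-residue mod 13; no y exists.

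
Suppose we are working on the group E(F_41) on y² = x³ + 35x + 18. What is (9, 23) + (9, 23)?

(0, 10)

tangent at (9, 23): λ = (3·9² + 35)/(2·23) ≡ 32/5. 5⁻¹ ≡ 33 (mod 41) since 5·33 = 165 ≡ 1, so λ ≡ 32·33 ≡ 31.
  x = λ² - 9 - 9 = 961 - 18 ≡ 0; y = λ·(9 - 0) - 23 ≡ 10. → (0, 10)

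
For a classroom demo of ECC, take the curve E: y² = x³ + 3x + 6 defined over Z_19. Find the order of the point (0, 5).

2P: tangent at (0, 5): λ = (3·0² + 3)/(2·5) ≡ 3/10. 10⁻¹ ≡ 2 (mod 19) since 10·2 = 20 ≡ 1, so λ ≡ 3·2 ≡ 6.
  x = λ² - 0 - 0 = 36 - 0 ≡ 17; y = λ·(0 - 17) - 5 ≡ 7. → (17, 7)
3P: (17, 7) + (0, 5). λ = (5 - 7)/(0 - 17) ≡ 17/2 mod 19. 2⁻¹ ≡ 10 (mod 19), so λ ≡ 18.
  x = λ² - 17 - 0 = 324 - 17 ≡ 3; y = λ·(17 - 3) - 7 ≡ 17. → (3, 17)
4P: (3, 17) + (0, 5). λ = (5 - 17)/(0 - 3) ≡ 7/16 mod 19. 16⁻¹ ≡ 6 (mod 19), so λ ≡ 4.
  x = λ² - 3 - 0 = 16 - 3 ≡ 13; y = λ·(3 - 13) - 17 ≡ 0. → (13, 0)
5P: (13, 0) + (0, 5). λ = (5 - 0)/(0 - 13) ≡ 5/6 mod 19. 6⁻¹ ≡ 16 (mod 19), so λ ≡ 4.
  x = λ² - 13 - 0 = 16 - 13 ≡ 3; y = λ·(13 - 3) - 0 ≡ 2. → (3, 2)
6P: (3, 2) + (0, 5). λ = (5 - 2)/(0 - 3) ≡ 3/16 mod 19. 16⁻¹ ≡ 6 (mod 19) since 16·6 = 96 ≡ 1, so λ ≡ 18.
  x = λ² - 3 - 0 = 324 - 3 ≡ 17; y = λ·(3 - 17) - 2 ≡ 12. → (17, 12)
7P: (17, 12) + (0, 5). λ = (5 - 12)/(0 - 17) ≡ 12/2 mod 19. 2⁻¹ ≡ 10 (mod 19), so λ ≡ 6.
  x = λ² - 17 - 0 = 36 - 17 ≡ 0; y = λ·(17 - 0) - 12 ≡ 14. → (0, 14)
8P: (0, 14) + (0, 5): same x and y₁ ≡ -y₂, so the sum is 𝒪.
8P = 𝒪, so the order is 8.

8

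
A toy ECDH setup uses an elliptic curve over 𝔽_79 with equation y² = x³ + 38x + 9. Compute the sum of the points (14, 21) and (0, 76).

(14, 21) + (0, 76). λ = (76 - 21)/(0 - 14) ≡ 55/65 mod 79. 65⁻¹ ≡ 62 (mod 79), so λ ≡ 13.
  x = λ² - 14 - 0 = 169 - 14 ≡ 76; y = λ·(14 - 76) - 21 ≡ 42. → (76, 42)

(76, 42)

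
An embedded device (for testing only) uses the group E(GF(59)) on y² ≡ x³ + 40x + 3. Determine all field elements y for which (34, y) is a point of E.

x³ + 40x + 3 = 40667 ≡ 16 (mod 59).
Square roots of 16 mod 59: 4 and 55 (since 4² = 16 ≡ 16).

4, 55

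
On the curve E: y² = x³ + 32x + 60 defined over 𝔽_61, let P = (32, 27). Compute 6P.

(45, 24)

Double-and-add on 6 = (110)₂. Start with P = (32, 27) for the leading 1-bit.
double: tangent at (32, 27): λ = (3·32² + 32)/(2·27) ≡ 54/54. 54⁻¹ ≡ 26 (mod 61), so λ ≡ 54·26 ≡ 1.
  x = λ² - 32 - 32 = 1 - 64 ≡ 59; y = λ·(32 - 59) - 27 ≡ 7. → (59, 7)
add P: (59, 7) + (32, 27). λ = (27 - 7)/(32 - 59) ≡ 20/34 mod 61. 34⁻¹ ≡ 9 (mod 61) since 34·9 = 306 ≡ 1, so λ ≡ 58.
  x = λ² - 59 - 32 = 3364 - 91 ≡ 40; y = λ·(59 - 40) - 7 ≡ 58. → (40, 58)
double: tangent at (40, 58): λ = (3·40² + 32)/(2·58) ≡ 13/55. 55⁻¹ ≡ 10 (mod 61), so λ ≡ 13·10 ≡ 8.
  x = λ² - 40 - 40 = 64 - 80 ≡ 45; y = λ·(40 - 45) - 58 ≡ 24. → (45, 24)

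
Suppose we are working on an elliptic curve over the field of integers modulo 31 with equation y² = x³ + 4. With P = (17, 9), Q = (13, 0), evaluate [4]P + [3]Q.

First 4P:
Repeated addition: build up to 4P.
2P: tangent at (17, 9): λ = (3·17² + 0)/(2·9) ≡ 30/18. 18⁻¹ ≡ 19 (mod 31), so λ ≡ 30·19 ≡ 12.
  x = λ² - 17 - 17 = 144 - 34 ≡ 17; y = λ·(17 - 17) - 9 ≡ 22. → (17, 22)
3P: (17, 22) + (17, 9): same x and y₁ ≡ -y₂, so the sum is ∞.
4P: ∞ + (17, 9) = (17, 9) (identity).
4P = (17, 9).
Next 3Q:
Repeated addition: build up to 3Q.
2Q: (13, 0) + (13, 0): same x and y₁ ≡ -y₂, so the sum is ∞.
3Q: ∞ + (13, 0) = (13, 0) (identity).
3Q = (13, 0).
Finally 4P + 3Q:
(17, 9) + (13, 0). λ = (0 - 9)/(13 - 17) ≡ 22/27 mod 31. 27⁻¹ ≡ 23 (mod 31) since 27·23 = 621 ≡ 1, so λ ≡ 10.
  x = λ² - 17 - 13 = 100 - 30 ≡ 8; y = λ·(17 - 8) - 9 ≡ 19. → (8, 19)

(8, 19)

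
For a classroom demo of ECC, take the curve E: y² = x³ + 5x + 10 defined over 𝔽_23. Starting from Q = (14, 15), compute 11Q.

Repeated addition: build up to 11Q.
2Q: tangent at (14, 15): λ = (3·14² + 5)/(2·15) ≡ 18/7. 7⁻¹ ≡ 10 (mod 23), so λ ≡ 18·10 ≡ 19.
  x = λ² - 14 - 14 = 361 - 28 ≡ 11; y = λ·(14 - 11) - 15 ≡ 19. → (11, 19)
3Q: (11, 19) + (14, 15). λ = (15 - 19)/(14 - 11) ≡ 19/3 mod 23. 3⁻¹ ≡ 8 (mod 23) since 3·8 = 24 ≡ 1, so λ ≡ 14.
  x = λ² - 11 - 14 = 196 - 25 ≡ 10; y = λ·(11 - 10) - 19 ≡ 18. → (10, 18)
4Q: (10, 18) + (14, 15). λ = (15 - 18)/(14 - 10) ≡ 20/4 mod 23. 4⁻¹ ≡ 6 (mod 23) since 4·6 = 24 ≡ 1, so λ ≡ 5.
  x = λ² - 10 - 14 = 25 - 24 ≡ 1; y = λ·(10 - 1) - 18 ≡ 4. → (1, 4)
5Q: (1, 4) + (14, 15). λ = (15 - 4)/(14 - 1) ≡ 11/13 mod 23. 13⁻¹ ≡ 16 (mod 23) since 13·16 = 208 ≡ 1, so λ ≡ 15.
  x = λ² - 1 - 14 = 225 - 15 ≡ 3; y = λ·(1 - 3) - 4 ≡ 12. → (3, 12)
6Q: (3, 12) + (14, 15). λ = (15 - 12)/(14 - 3) ≡ 3/11 mod 23. 11⁻¹ ≡ 21 (mod 23), so λ ≡ 17.
  x = λ² - 3 - 14 = 289 - 17 ≡ 19; y = λ·(3 - 19) - 12 ≡ 15. → (19, 15)
7Q: (19, 15) + (14, 15). λ = (15 - 15)/(14 - 19) ≡ 0/18 mod 23. 18⁻¹ ≡ 9 (mod 23), so λ ≡ 0.
  x = λ² - 19 - 14 = 0 - 33 ≡ 13; y = λ·(19 - 13) - 15 ≡ 8. → (13, 8)
8Q: (13, 8) + (14, 15). λ = (15 - 8)/(14 - 13) ≡ 7/1 mod 23. 1⁻¹ ≡ 1 (mod 23) since 1·1 = 1 ≡ 1, so λ ≡ 7.
  x = λ² - 13 - 14 = 49 - 27 ≡ 22; y = λ·(13 - 22) - 8 ≡ 21. → (22, 21)
9Q: (22, 21) + (14, 15). λ = (15 - 21)/(14 - 22) ≡ 17/15 mod 23. 15⁻¹ ≡ 20 (mod 23), so λ ≡ 18.
  x = λ² - 22 - 14 = 324 - 36 ≡ 12; y = λ·(22 - 12) - 21 ≡ 21. → (12, 21)
10Q: (12, 21) + (14, 15). λ = (15 - 21)/(14 - 12) ≡ 17/2 mod 23. 2⁻¹ ≡ 12 (mod 23) since 2·12 = 24 ≡ 1, so λ ≡ 20.
  x = λ² - 12 - 14 = 400 - 26 ≡ 6; y = λ·(12 - 6) - 21 ≡ 7. → (6, 7)
11Q: (6, 7) + (14, 15). λ = (15 - 7)/(14 - 6) ≡ 8/8 mod 23. 8⁻¹ ≡ 3 (mod 23) since 8·3 = 24 ≡ 1, so λ ≡ 1.
  x = λ² - 6 - 14 = 1 - 20 ≡ 4; y = λ·(6 - 4) - 7 ≡ 18. → (4, 18)

(4, 18)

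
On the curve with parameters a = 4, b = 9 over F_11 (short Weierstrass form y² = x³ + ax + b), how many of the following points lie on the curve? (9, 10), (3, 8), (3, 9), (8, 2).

1

(9, 10): 10² ≡ 1, rhs ≡ 4 → off.
(3, 8): 8² ≡ 9, rhs ≡ 4 → off.
(3, 9): 9² ≡ 4, rhs ≡ 4 → on.
(8, 2): 2² ≡ 4, rhs ≡ 3 → off.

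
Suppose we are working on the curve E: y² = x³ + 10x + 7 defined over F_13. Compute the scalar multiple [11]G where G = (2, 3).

(6, 6)

Double-and-add on 11 = (1011)₂. Start with G = (2, 3) for the leading 1-bit.
double: tangent at (2, 3): λ = (3·2² + 10)/(2·3) ≡ 9/6. 6⁻¹ ≡ 11 (mod 13) since 6·11 = 66 ≡ 1, so λ ≡ 9·11 ≡ 8.
  x = λ² - 2 - 2 = 64 - 4 ≡ 8; y = λ·(2 - 8) - 3 ≡ 1. → (8, 1)
double: tangent at (8, 1): λ = (3·8² + 10)/(2·1) ≡ 7/2. 2⁻¹ ≡ 7 (mod 13) since 2·7 = 14 ≡ 1, so λ ≡ 7·7 ≡ 10.
  x = λ² - 8 - 8 = 100 - 16 ≡ 6; y = λ·(8 - 6) - 1 ≡ 6. → (6, 6)
add G: (6, 6) + (2, 3). λ = (3 - 6)/(2 - 6) ≡ 10/9 mod 13. 9⁻¹ ≡ 3 (mod 13) since 9·3 = 27 ≡ 1, so λ ≡ 4.
  x = λ² - 6 - 2 = 16 - 8 ≡ 8; y = λ·(6 - 8) - 6 ≡ 12. → (8, 12)
double: tangent at (8, 12): λ = (3·8² + 10)/(2·12) ≡ 7/11. 11⁻¹ ≡ 6 (mod 13), so λ ≡ 7·6 ≡ 3.
  x = λ² - 8 - 8 = 9 - 16 ≡ 6; y = λ·(8 - 6) - 12 ≡ 7. → (6, 7)
add G: (6, 7) + (2, 3). λ = (3 - 7)/(2 - 6) ≡ 9/9 mod 13. 9⁻¹ ≡ 3 (mod 13) since 9·3 = 27 ≡ 1, so λ ≡ 1.
  x = λ² - 6 - 2 = 1 - 8 ≡ 6; y = λ·(6 - 6) - 7 ≡ 6. → (6, 6)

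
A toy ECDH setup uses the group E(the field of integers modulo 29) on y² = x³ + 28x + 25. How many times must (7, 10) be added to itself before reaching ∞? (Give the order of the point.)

4

2P: tangent at (7, 10): λ = (3·7² + 28)/(2·10) ≡ 1/20. 20⁻¹ ≡ 16 (mod 29) since 20·16 = 320 ≡ 1, so λ ≡ 1·16 ≡ 16.
  x = λ² - 7 - 7 = 256 - 14 ≡ 10; y = λ·(7 - 10) - 10 ≡ 0. → (10, 0)
3P: (10, 0) + (7, 10). λ = (10 - 0)/(7 - 10) ≡ 10/26 mod 29. 26⁻¹ ≡ 19 (mod 29), so λ ≡ 16.
  x = λ² - 10 - 7 = 256 - 17 ≡ 7; y = λ·(10 - 7) - 0 ≡ 19. → (7, 19)
4P: (7, 19) + (7, 10): same x and y₁ ≡ -y₂, so the sum is ∞.
4P = ∞, so the order is 4.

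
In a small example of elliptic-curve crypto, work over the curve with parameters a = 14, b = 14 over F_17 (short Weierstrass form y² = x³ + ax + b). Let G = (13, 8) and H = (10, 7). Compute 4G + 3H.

(10, 7)

First 4G:
Double-and-add on 4 = (100)₂. Start with G = (13, 8) for the leading 1-bit.
double: tangent at (13, 8): λ = (3·13² + 14)/(2·8) ≡ 11/16. 16⁻¹ ≡ 16 (mod 17) since 16·16 = 256 ≡ 1, so λ ≡ 11·16 ≡ 6.
  x = λ² - 13 - 13 = 36 - 26 ≡ 10; y = λ·(13 - 10) - 8 ≡ 10. → (10, 10)
double: tangent at (10, 10): λ = (3·10² + 14)/(2·10) ≡ 8/3. 3⁻¹ ≡ 6 (mod 17), so λ ≡ 8·6 ≡ 14.
  x = λ² - 10 - 10 = 196 - 20 ≡ 6; y = λ·(10 - 6) - 10 ≡ 12. → (6, 12)
4G = (6, 12).
Next 3H:
Repeated addition: build up to 3H.
2H: tangent at (10, 7): λ = (3·10² + 14)/(2·7) ≡ 8/14. 14⁻¹ ≡ 11 (mod 17), so λ ≡ 8·11 ≡ 3.
  x = λ² - 10 - 10 = 9 - 20 ≡ 6; y = λ·(10 - 6) - 7 ≡ 5. → (6, 5)
3H: (6, 5) + (10, 7). λ = (7 - 5)/(10 - 6) ≡ 2/4 mod 17. 4⁻¹ ≡ 13 (mod 17) since 4·13 = 52 ≡ 1, so λ ≡ 9.
  x = λ² - 6 - 10 = 81 - 16 ≡ 14; y = λ·(6 - 14) - 5 ≡ 8. → (14, 8)
3H = (14, 8).
Finally 4G + 3H:
(6, 12) + (14, 8). λ = (8 - 12)/(14 - 6) ≡ 13/8 mod 17. 8⁻¹ ≡ 15 (mod 17) since 8·15 = 120 ≡ 1, so λ ≡ 8.
  x = λ² - 6 - 14 = 64 - 20 ≡ 10; y = λ·(6 - 10) - 12 ≡ 7. → (10, 7)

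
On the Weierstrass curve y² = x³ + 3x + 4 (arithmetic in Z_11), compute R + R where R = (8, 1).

(0, 9)

tangent at (8, 1): λ = (3·8² + 3)/(2·1) ≡ 8/2. 2⁻¹ ≡ 6 (mod 11), so λ ≡ 8·6 ≡ 4.
  x = λ² - 8 - 8 = 16 - 16 ≡ 0; y = λ·(8 - 0) - 1 ≡ 9. → (0, 9)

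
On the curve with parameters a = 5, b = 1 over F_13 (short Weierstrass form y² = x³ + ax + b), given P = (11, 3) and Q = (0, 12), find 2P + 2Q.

O

First 2P:
Repeated addition: build up to 2P.
2P: tangent at (11, 3): λ = (3·11² + 5)/(2·3) ≡ 4/6. 6⁻¹ ≡ 11 (mod 13), so λ ≡ 4·11 ≡ 5.
  x = λ² - 11 - 11 = 25 - 22 ≡ 3; y = λ·(11 - 3) - 3 ≡ 11. → (3, 11)
2P = (3, 11).
Next 2Q:
Repeated addition: build up to 2Q.
2Q: tangent at (0, 12): λ = (3·0² + 5)/(2·12) ≡ 5/11. 11⁻¹ ≡ 6 (mod 13), so λ ≡ 5·6 ≡ 4.
  x = λ² - 0 - 0 = 16 - 0 ≡ 3; y = λ·(0 - 3) - 12 ≡ 2. → (3, 2)
2Q = (3, 2).
Finally 2P + 2Q:
(3, 11) + (3, 2): same x and y₁ ≡ -y₂, so the sum is ∞.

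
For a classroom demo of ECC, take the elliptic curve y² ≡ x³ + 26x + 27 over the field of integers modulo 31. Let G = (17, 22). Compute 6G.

Double-and-add on 6 = (110)₂. Start with G = (17, 22) for the leading 1-bit.
double: tangent at (17, 22): λ = (3·17² + 26)/(2·22) ≡ 25/13. 13⁻¹ ≡ 12 (mod 31), so λ ≡ 25·12 ≡ 21.
  x = λ² - 17 - 17 = 441 - 34 ≡ 4; y = λ·(17 - 4) - 22 ≡ 3. → (4, 3)
add G: (4, 3) + (17, 22). λ = (22 - 3)/(17 - 4) ≡ 19/13 mod 31. 13⁻¹ ≡ 12 (mod 31), so λ ≡ 11.
  x = λ² - 4 - 17 = 121 - 21 ≡ 7; y = λ·(4 - 7) - 3 ≡ 26. → (7, 26)
double: tangent at (7, 26): λ = (3·7² + 26)/(2·26) ≡ 18/21. 21⁻¹ ≡ 3 (mod 31), so λ ≡ 18·3 ≡ 23.
  x = λ² - 7 - 7 = 529 - 14 ≡ 19; y = λ·(7 - 19) - 26 ≡ 8. → (19, 8)

(19, 8)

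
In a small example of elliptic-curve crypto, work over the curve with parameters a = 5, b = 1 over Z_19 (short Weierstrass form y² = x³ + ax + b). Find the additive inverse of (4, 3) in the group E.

(4, 16)

-(4, 3) = (4, -3 mod 19) = (4, 16).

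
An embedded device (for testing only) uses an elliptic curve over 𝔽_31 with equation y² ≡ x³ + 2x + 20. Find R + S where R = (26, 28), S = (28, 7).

(2, 30)

(26, 28) + (28, 7). λ = (7 - 28)/(28 - 26) ≡ 10/2 mod 31. 2⁻¹ ≡ 16 (mod 31) since 2·16 = 32 ≡ 1, so λ ≡ 5.
  x = λ² - 26 - 28 = 25 - 54 ≡ 2; y = λ·(26 - 2) - 28 ≡ 30. → (2, 30)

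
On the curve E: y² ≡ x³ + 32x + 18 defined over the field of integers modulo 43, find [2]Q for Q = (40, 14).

tangent at (40, 14): λ = (3·40² + 32)/(2·14) ≡ 16/28. 28⁻¹ ≡ 20 (mod 43) since 28·20 = 560 ≡ 1, so λ ≡ 16·20 ≡ 19.
  x = λ² - 40 - 40 = 361 - 80 ≡ 23; y = λ·(40 - 23) - 14 ≡ 8. → (23, 8)

(23, 8)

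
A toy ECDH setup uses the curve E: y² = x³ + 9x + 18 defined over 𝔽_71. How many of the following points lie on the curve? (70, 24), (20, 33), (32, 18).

1

(70, 24): 24² ≡ 8, rhs ≡ 8 → on.
(20, 33): 33² ≡ 24, rhs ≡ 33 → off.
(32, 18): 18² ≡ 40, rhs ≡ 59 → off.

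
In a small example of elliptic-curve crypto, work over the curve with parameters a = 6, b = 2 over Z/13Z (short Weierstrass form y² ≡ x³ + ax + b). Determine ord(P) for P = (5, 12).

5

2P: tangent at (5, 12): λ = (3·5² + 6)/(2·12) ≡ 3/11. 11⁻¹ ≡ 6 (mod 13), so λ ≡ 3·6 ≡ 5.
  x = λ² - 5 - 5 = 25 - 10 ≡ 2; y = λ·(5 - 2) - 12 ≡ 3. → (2, 3)
3P: (2, 3) + (5, 12). λ = (12 - 3)/(5 - 2) ≡ 9/3 mod 13. 3⁻¹ ≡ 9 (mod 13), so λ ≡ 3.
  x = λ² - 2 - 5 = 9 - 7 ≡ 2; y = λ·(2 - 2) - 3 ≡ 10. → (2, 10)
4P: (2, 10) + (5, 12). λ = (12 - 10)/(5 - 2) ≡ 2/3 mod 13. 3⁻¹ ≡ 9 (mod 13) since 3·9 = 27 ≡ 1, so λ ≡ 5.
  x = λ² - 2 - 5 = 25 - 7 ≡ 5; y = λ·(2 - 5) - 10 ≡ 1. → (5, 1)
5P: (5, 1) + (5, 12): same x and y₁ ≡ -y₂, so the sum is ∞.
5P = ∞, so the order is 5.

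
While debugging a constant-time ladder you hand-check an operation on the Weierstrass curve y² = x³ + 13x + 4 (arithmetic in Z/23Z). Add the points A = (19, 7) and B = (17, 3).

(14, 3)

(19, 7) + (17, 3). λ = (3 - 7)/(17 - 19) ≡ 19/21 mod 23. 21⁻¹ ≡ 11 (mod 23), so λ ≡ 2.
  x = λ² - 19 - 17 = 4 - 36 ≡ 14; y = λ·(19 - 14) - 7 ≡ 3. → (14, 3)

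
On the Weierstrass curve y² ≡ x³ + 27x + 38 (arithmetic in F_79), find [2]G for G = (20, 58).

tangent at (20, 58): λ = (3·20² + 27)/(2·58) ≡ 42/37. 37⁻¹ ≡ 47 (mod 79) since 37·47 = 1739 ≡ 1, so λ ≡ 42·47 ≡ 78.
  x = λ² - 20 - 20 = 6084 - 40 ≡ 40; y = λ·(20 - 40) - 58 ≡ 41. → (40, 41)

(40, 41)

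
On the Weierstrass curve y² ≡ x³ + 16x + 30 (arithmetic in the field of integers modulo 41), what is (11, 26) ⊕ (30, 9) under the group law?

(10, 40)

(11, 26) + (30, 9). λ = (9 - 26)/(30 - 11) ≡ 24/19 mod 41. 19⁻¹ ≡ 13 (mod 41), so λ ≡ 25.
  x = λ² - 11 - 30 = 625 - 41 ≡ 10; y = λ·(11 - 10) - 26 ≡ 40. → (10, 40)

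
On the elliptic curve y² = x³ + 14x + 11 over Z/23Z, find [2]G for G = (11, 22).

tangent at (11, 22): λ = (3·11² + 14)/(2·22) ≡ 9/21. 21⁻¹ ≡ 11 (mod 23) since 21·11 = 231 ≡ 1, so λ ≡ 9·11 ≡ 7.
  x = λ² - 11 - 11 = 49 - 22 ≡ 4; y = λ·(11 - 4) - 22 ≡ 4. → (4, 4)

(4, 4)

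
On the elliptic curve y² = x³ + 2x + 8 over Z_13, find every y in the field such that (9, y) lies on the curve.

1, 12

x³ + 2x + 8 = 755 ≡ 1 (mod 13).
Square roots of 1 mod 13: 1 and 12 (since 1² = 1 ≡ 1).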